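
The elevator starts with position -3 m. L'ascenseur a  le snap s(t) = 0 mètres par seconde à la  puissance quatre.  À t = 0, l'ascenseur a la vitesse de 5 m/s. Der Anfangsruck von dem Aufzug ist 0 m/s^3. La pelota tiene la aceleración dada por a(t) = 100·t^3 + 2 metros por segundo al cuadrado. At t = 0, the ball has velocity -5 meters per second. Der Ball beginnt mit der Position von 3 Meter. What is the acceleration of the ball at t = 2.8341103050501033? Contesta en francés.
Nous avons l'accélération a(t) = 100·t^3 + 2. En substituant t = 2.8341103050501033: a(2.8341103050501033) = 2278.40875710079.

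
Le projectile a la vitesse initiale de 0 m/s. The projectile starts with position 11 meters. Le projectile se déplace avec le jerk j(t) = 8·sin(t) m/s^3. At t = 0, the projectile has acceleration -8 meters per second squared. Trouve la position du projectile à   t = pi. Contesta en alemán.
Wir müssen das Integral unserer Gleichung für den Ruck j(t) = 8·sin(t) 3-mal finden. Die Stammfunktion von dem Ruck, mit a(0) = -8, ergibt die Beschleunigung: a(t) = -8·cos(t). Die Stammfunktion von der Beschleunigung ist die Geschwindigkeit. Mit v(0) = 0 erhalten wir v(t) = -8·sin(t). Mit ∫v(t)dt und Anwendung von x(0) = 11, finden wir x(t) = 8·cos(t) + 3. Aus der Gleichung für die Position x(t) = 8·cos(t) + 3, setzen wir t = pi ein und erhalten x = -5.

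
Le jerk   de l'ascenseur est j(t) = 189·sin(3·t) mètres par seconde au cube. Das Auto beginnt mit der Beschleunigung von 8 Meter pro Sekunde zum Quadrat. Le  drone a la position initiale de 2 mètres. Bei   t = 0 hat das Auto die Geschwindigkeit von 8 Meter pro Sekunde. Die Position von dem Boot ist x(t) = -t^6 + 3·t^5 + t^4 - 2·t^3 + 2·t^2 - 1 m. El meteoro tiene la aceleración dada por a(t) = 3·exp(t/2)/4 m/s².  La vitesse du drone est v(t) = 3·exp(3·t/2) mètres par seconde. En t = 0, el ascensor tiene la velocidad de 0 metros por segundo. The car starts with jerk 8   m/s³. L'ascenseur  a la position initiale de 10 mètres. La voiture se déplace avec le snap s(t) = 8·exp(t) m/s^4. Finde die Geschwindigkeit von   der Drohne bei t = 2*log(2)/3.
Mit v(t) = 3·exp(3·t/2) und Einsetzen von t = 2*log(2)/3, finden wir v = 6.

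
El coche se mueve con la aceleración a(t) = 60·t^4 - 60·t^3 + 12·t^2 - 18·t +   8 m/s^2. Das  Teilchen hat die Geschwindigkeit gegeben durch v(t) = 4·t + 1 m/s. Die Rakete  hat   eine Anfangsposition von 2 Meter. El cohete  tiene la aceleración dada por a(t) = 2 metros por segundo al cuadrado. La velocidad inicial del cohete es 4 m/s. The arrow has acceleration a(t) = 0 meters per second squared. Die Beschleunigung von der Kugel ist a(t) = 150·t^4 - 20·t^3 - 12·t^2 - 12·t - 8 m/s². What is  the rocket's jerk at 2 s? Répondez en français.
Pour résoudre ceci, nous devons prendre 1 dérivée de notre équation de l'accélération a(t) = 2. En dérivant l'accélération, nous obtenons le jerk: j(t) = 0. En utilisant j(t) = 0 et en substituant t = 2, nous trouvons j = 0.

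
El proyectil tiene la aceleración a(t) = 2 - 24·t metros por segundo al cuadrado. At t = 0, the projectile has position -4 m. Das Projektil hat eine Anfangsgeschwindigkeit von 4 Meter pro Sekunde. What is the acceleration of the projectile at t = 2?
We have acceleration a(t) = 2 - 24·t. Substituting t = 2: a(2) = -46.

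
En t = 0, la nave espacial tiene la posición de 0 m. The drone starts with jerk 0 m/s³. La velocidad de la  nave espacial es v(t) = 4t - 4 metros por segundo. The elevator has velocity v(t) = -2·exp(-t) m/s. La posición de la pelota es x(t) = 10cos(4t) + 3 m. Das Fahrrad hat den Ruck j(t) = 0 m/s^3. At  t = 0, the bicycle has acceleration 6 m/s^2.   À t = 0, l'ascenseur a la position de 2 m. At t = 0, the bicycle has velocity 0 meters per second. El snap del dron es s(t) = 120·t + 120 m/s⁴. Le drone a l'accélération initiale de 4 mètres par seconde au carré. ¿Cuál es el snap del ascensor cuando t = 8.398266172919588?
Para resolver esto, necesitamos tomar 3 derivadas de nuestra ecuación de la velocidad v(t) = -2·exp(-t). La derivada de la velocidad da la aceleración: a(t) = 2·exp(-t). La derivada de la aceleración da la sacudida: j(t) = -2·exp(-t). Tomando d/dt de j(t), encontramos s(t) = 2·exp(-t). De la ecuación del snap s(t) = 2·exp(-t), sustituimos t = 8.398266172919588 para obtener s = 0.000450515086847203.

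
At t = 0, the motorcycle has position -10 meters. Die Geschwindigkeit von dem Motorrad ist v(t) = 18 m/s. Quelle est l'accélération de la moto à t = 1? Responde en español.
Para resolver esto, necesitamos tomar 1 derivada de nuestra ecuación de la velocidad v(t) = 18. Tomando d/dt de v(t), encontramos a(t) = 0. Tenemos la aceleración a(t) = 0. Sustituyendo t = 1: a(1) = 0.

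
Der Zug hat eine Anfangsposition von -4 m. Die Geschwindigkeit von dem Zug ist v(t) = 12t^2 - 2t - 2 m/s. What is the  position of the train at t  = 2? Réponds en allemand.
Wir müssen unsere Gleichung für die Geschwindigkeit v(t) = 12·t^2 - 2·t - 2 1-mal integrieren. Das Integral von der Geschwindigkeit ist die Position. Mit x(0) = -4 erhalten wir x(t) = 4·t^3 - t^2 - 2·t - 4. Mit x(t) = 4·t^3 - t^2 - 2·t - 4 und Einsetzen von t = 2, finden wir x = 20.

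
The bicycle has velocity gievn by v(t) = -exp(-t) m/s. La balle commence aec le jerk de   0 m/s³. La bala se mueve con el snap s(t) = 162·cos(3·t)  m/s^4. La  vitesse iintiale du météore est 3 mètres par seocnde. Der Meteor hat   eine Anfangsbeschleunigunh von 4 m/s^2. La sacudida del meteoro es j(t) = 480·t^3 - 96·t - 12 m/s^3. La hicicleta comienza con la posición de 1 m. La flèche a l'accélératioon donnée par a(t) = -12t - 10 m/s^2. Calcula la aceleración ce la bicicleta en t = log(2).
Debemos derivar nuestra ecuación de la velocidad v(t) = -exp(-t) 1 vez. Tomando d/dt de v(t), encontramos a(t) = exp(-t). De la ecuación de la aceleración a(t) = exp(-t), sustituimos t = log(2) para obtener a = 1/2.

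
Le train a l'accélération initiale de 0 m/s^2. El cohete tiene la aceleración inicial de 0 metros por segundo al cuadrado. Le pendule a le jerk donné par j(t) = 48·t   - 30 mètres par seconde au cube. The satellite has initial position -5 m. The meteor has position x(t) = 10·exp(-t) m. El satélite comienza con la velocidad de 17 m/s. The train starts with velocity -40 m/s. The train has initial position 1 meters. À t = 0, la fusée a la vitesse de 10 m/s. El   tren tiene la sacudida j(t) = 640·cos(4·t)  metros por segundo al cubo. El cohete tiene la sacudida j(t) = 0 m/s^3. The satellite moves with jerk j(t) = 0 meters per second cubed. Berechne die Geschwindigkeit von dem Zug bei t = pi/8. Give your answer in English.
We must find the integral of our jerk equation j(t) = 640·cos(4·t) 2 times. Finding the integral of j(t) and using a(0) = 0: a(t) = 160·sin(4·t). The antiderivative of acceleration, with v(0) = -40, gives velocity: v(t) = -40·cos(4·t). Using v(t) = -40·cos(4·t) and substituting t = pi/8, we find v = 0.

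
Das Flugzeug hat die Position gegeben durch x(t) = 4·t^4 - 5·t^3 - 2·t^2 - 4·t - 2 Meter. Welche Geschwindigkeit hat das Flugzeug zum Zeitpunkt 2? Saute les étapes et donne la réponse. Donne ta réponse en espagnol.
La velocidad en t = 2 es v = 56.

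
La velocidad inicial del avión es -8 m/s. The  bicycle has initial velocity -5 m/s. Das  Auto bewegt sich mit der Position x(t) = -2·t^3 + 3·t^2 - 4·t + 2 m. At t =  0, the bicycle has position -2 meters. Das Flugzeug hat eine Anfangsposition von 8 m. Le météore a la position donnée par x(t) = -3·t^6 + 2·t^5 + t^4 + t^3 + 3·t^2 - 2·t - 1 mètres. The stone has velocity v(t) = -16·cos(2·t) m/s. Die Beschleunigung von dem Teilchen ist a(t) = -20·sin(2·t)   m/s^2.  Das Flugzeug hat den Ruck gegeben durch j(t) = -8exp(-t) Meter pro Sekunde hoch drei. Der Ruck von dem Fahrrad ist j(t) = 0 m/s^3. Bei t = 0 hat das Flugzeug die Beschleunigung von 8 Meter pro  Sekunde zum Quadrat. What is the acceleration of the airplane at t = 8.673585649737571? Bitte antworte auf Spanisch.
Necesitamos integrar nuestra ecuación de la sacudida j(t) = -8·exp(-t) 1 vez. La antiderivada de la sacudida, con a(0) = 8, da la aceleración: a(t) = 8·exp(-t). Tenemos la aceleración a(t) = 8·exp(-t). Sustituyendo t = 8.673585649737571: a(8.673585649737571) = 0.00136835757588299.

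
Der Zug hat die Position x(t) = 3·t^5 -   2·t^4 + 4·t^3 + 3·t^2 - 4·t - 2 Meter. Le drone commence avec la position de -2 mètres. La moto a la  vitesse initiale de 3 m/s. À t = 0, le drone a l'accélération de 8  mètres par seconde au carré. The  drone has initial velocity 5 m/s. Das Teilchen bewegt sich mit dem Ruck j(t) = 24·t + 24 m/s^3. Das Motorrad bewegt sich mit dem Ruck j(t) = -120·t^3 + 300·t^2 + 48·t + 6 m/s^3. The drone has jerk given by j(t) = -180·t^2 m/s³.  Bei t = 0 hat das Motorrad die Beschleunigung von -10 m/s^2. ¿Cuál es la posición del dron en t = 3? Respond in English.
We need to integrate our jerk equation j(t) = -180·t^2 3 times. Integrating jerk and using the initial condition a(0) = 8, we get a(t) = 8 - 60·t^3. The integral of acceleration, with v(0) = 5, gives velocity: v(t) = -15·t^4 + 8·t + 5. Finding the integral of v(t) and using x(0) = -2: x(t) = -3·t^5 + 4·t^2 + 5·t - 2. Using x(t) = -3·t^5 + 4·t^2 + 5·t - 2 and substituting t = 3, we find x = -680.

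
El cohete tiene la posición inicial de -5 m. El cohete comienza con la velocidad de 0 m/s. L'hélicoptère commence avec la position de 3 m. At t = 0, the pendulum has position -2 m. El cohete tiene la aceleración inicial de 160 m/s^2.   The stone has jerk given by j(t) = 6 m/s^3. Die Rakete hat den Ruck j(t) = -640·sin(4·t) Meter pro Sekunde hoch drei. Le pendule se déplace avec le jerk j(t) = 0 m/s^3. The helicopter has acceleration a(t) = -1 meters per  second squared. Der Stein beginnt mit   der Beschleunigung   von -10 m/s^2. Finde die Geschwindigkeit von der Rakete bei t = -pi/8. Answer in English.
To solve this, we need to take 2 integrals of our jerk equation j(t) = -640·sin(4·t). Taking ∫j(t)dt and applying a(0) = 160, we find a(t) = 160·cos(4·t). Integrating acceleration and using the initial condition v(0) = 0, we get v(t) = 40·sin(4·t). Using v(t) = 40·sin(4·t) and substituting t = -pi/8, we find v = -40.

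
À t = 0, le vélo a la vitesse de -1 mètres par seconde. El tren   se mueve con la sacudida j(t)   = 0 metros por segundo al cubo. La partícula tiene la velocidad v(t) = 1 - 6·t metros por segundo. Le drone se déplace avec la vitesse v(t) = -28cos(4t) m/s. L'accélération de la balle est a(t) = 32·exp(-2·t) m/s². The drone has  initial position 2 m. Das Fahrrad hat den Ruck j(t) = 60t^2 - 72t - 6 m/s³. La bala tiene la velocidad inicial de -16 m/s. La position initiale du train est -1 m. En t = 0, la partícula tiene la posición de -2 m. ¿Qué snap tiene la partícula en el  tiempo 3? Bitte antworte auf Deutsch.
Um dies zu lösen, müssen wir 3 Ableitungen unserer Gleichung für die Geschwindigkeit v(t) = 1 - 6·t nehmen. Die Ableitung von der Geschwindigkeit ergibt die Beschleunigung: a(t) = -6. Durch Ableiten von der Beschleunigung erhalten wir den Ruck: j(t) = 0. Durch Ableiten von dem Ruck erhalten wir den Snap: s(t) = 0. Aus der Gleichung für den Snap s(t) = 0, setzen wir t = 3 ein und erhalten s = 0.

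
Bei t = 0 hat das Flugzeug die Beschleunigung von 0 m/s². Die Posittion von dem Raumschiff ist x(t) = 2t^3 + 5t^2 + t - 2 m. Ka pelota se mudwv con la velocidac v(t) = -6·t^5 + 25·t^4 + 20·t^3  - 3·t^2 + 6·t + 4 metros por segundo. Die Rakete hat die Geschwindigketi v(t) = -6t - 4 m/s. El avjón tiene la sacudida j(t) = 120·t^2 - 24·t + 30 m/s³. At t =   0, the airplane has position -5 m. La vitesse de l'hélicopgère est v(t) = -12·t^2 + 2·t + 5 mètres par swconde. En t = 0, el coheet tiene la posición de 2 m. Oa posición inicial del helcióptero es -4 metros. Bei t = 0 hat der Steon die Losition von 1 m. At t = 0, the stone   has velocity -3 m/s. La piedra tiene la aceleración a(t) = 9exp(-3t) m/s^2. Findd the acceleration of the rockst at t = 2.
We must differentiate our velocity equation v(t) = -6·t - 4 1 time. The derivative of velocity gives acceleration: a(t) = -6. Using a(t) = -6 and substituting t = 2, we find a = -6.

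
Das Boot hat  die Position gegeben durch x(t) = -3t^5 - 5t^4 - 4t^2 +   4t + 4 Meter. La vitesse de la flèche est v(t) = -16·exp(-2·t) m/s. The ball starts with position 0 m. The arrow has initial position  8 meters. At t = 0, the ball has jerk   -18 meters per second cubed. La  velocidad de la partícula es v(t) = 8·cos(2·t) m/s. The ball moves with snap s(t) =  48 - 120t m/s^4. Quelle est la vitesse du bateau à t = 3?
Nous devons dériver notre équation de la position x(t) = -3·t^5 - 5·t^4 - 4·t^2 + 4·t + 4 1 fois. La dérivée de la position donne la vitesse: v(t) = -15·t^4 - 20·t^3 - 8·t + 4. De l'équation de la vitesse v(t) = -15·t^4 - 20·t^3 - 8·t + 4, nous substituons t = 3 pour obtenir v = -1775.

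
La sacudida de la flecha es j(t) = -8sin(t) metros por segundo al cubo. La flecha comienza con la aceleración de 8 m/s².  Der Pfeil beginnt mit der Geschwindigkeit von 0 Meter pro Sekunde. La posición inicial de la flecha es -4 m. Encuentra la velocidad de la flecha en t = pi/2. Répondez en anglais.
We must find the integral of our jerk equation j(t) = -8·sin(t) 2 times. The integral of jerk is acceleration. Using a(0) = 8, we get a(t) = 8·cos(t). The integral of acceleration is velocity. Using v(0) = 0, we get v(t) = 8·sin(t). From the given velocity equation v(t) = 8·sin(t), we substitute t = pi/2 to get v = 8.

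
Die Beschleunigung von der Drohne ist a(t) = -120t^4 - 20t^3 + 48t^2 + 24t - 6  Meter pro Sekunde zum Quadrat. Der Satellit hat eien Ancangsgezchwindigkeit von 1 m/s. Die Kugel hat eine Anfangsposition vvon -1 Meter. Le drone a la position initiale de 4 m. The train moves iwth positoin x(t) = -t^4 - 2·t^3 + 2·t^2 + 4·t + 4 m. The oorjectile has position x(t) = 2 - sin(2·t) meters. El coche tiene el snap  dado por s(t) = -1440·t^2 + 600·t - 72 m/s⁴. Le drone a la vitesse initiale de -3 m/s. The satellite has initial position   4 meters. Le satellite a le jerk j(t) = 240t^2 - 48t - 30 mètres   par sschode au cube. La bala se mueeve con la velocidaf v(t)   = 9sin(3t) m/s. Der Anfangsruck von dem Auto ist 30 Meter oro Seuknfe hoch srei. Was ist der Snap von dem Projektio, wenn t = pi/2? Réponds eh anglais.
Starting from position x(t) = 2 - sin(2·t), we take 4 derivatives. Differentiating position, we get velocity: v(t) = -2·cos(2·t). The derivative of velocity gives acceleration: a(t) = 4·sin(2·t). The derivative of acceleration gives jerk: j(t) = 8·cos(2·t). Differentiating jerk, we get snap: s(t) = -16·sin(2·t). From the given snap equation s(t) = -16·sin(2·t), we substitute t = pi/2 to get s = 0.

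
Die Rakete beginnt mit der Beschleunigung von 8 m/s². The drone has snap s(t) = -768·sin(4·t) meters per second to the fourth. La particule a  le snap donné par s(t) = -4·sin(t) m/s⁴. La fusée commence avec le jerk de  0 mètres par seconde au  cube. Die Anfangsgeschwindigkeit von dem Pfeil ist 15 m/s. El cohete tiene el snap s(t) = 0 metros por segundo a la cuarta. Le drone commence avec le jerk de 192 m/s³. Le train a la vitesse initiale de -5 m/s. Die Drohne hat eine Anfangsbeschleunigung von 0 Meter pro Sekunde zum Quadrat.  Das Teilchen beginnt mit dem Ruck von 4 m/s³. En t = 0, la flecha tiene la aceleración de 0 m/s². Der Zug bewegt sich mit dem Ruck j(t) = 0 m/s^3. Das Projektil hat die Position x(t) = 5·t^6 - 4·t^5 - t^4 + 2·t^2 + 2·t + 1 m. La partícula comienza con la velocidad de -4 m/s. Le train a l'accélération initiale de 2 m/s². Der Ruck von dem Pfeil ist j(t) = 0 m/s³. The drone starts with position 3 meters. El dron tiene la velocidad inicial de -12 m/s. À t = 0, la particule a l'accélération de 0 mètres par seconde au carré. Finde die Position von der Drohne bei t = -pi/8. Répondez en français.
En partant du snap s(t) = -768·sin(4·t), nous prenons 4 primitives. La primitive du snap, avec j(0) = 192, donne le jerk: j(t) = 192·cos(4·t). En prenant ∫j(t)dt et en appliquant a(0) = 0, nous trouvons a(t) = 48·sin(4·t). L'intégrale de l'accélération est la vitesse. En utilisant v(0) = -12, nous obtenons v(t) = -12·cos(4·t). En intégrant la vitesse et en utilisant la condition initiale x(0) = 3, nous obtenons x(t) = 3 - 3·sin(4·t). Nous avons la position x(t) = 3 - 3·sin(4·t). En substituant t = -pi/8: x(-pi/8) = 6.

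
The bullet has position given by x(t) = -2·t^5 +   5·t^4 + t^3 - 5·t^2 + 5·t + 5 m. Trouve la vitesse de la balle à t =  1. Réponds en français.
Pour résoudre ceci, nous devons prendre 1 dérivée de notre équation de la position x(t) = -2·t^5 + 5·t^4 + t^3 - 5·t^2 + 5·t + 5. En dérivant la position, nous obtenons la vitesse: v(t) = -10·t^4 + 20·t^3 + 3·t^2 - 10·t + 5. En utilisant v(t) = -10·t^4 + 20·t^3 + 3·t^2 - 10·t + 5 et en substituant t = 1, nous trouvons v = 8.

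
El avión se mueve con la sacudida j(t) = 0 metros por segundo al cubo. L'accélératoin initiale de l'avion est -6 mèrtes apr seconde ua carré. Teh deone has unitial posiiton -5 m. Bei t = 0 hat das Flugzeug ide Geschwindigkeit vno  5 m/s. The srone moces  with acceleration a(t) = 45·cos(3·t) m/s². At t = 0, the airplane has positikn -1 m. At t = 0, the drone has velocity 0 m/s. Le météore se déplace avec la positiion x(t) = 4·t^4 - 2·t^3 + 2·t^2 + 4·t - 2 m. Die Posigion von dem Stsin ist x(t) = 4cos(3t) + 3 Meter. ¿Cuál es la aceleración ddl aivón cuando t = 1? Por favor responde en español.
Partiendo de la sacudida j(t) = 0, tomamos 1 integral. La antiderivada de la sacudida es la aceleración. Usando a(0) = -6, obtenemos a(t) = -6. Tenemos la aceleración a(t) = -6. Sustituyendo t = 1: a(1) = -6.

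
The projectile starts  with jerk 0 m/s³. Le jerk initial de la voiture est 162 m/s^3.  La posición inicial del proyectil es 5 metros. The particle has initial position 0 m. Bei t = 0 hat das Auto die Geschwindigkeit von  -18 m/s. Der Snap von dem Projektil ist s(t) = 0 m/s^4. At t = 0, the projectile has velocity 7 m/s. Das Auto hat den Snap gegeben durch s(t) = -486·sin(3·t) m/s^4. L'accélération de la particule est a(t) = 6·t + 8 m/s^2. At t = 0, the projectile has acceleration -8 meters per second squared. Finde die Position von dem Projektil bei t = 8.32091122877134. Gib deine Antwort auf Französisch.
Nous devons intégrer notre équation du snap s(t) = 0 4 fois. En prenant ∫s(t)dt et en appliquant j(0) = 0, nous trouvons j(t) = 0. En prenant ∫j(t)dt et en appliquant a(0) = -8, nous trouvons a(t) = -8. L'intégrale de l'accélération, avec v(0) = 7, donne la vitesse: v(t) = 7 - 8·t. L'intégrale de la vitesse est la position. En utilisant x(0) = 5, nous obtenons x(t) = -4·t^2 + 7·t + 5. De l'équation de la position x(t) = -4·t^2 + 7·t + 5, nous substituons t = 8.32091122877134 pour obtenir x = -213.703876106973.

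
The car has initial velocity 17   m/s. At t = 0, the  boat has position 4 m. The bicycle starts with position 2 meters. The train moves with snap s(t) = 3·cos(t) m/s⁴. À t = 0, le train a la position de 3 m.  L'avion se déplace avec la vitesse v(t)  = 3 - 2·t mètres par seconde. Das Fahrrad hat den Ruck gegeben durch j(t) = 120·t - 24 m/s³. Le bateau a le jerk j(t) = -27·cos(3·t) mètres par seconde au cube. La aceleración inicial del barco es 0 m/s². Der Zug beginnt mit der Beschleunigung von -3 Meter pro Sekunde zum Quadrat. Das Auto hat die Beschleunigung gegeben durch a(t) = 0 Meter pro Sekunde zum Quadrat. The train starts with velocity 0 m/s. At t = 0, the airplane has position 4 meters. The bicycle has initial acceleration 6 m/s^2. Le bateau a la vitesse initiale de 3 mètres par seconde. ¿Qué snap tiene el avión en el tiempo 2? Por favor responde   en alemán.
Um dies zu lösen, müssen wir 3 Ableitungen unserer Gleichung für die Geschwindigkeit v(t) = 3 - 2·t nehmen. Durch Ableiten von der Geschwindigkeit erhalten wir die Beschleunigung: a(t) = -2. Mit d/dt von a(t) finden wir j(t) = 0. Durch Ableiten von dem Ruck erhalten wir den Snap: s(t) = 0. Wir haben den Snap s(t) = 0. Durch Einsetzen von t = 2: s(2) = 0.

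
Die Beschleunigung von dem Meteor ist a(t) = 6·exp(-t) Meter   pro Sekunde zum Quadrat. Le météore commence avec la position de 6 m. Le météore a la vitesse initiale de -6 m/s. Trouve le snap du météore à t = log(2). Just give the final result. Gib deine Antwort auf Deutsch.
Der Snap bei t = log(2) ist s = 3.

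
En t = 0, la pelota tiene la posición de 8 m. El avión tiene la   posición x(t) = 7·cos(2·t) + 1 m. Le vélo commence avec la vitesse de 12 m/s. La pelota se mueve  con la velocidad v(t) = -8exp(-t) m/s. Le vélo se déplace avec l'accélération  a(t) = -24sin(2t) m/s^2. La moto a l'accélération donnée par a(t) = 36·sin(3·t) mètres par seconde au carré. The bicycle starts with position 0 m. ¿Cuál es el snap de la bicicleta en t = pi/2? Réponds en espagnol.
Partiendo de la aceleración a(t) = -24·sin(2·t), tomamos 2 derivadas. La derivada de la aceleración da la sacudida: j(t) = -48·cos(2·t). La derivada de la sacudida da el snap: s(t) = 96·sin(2·t). Usando s(t) = 96·sin(2·t) y sustituyendo t = pi/2, encontramos s = 0.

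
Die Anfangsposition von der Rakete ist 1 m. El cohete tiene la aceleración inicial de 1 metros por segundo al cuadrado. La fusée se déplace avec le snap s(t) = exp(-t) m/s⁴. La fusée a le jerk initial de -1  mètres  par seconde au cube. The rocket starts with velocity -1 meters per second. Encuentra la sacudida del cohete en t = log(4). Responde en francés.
Nous devons trouver l'intégrale de notre équation du snap s(t) = exp(-t) 1 fois. En prenant ∫s(t)dt et en appliquant j(0) = -1, nous trouvons j(t) = -exp(-t). De l'équation du jerk j(t) = -exp(-t), nous substituons t = log(4) pour obtenir j = -1/4.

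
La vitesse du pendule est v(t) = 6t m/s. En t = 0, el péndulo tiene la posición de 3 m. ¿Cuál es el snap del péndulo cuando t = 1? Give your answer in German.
Wir müssen unsere Gleichung für die Geschwindigkeit v(t) = 6·t 3-mal ableiten. Die Ableitung von der Geschwindigkeit ergibt die Beschleunigung: a(t) = 6. Die Ableitung von der Beschleunigung ergibt den Ruck: j(t) = 0. Die Ableitung von dem Ruck ergibt den Snap: s(t) = 0. Wir haben den Snap s(t) = 0. Durch Einsetzen von t = 1: s(1) = 0.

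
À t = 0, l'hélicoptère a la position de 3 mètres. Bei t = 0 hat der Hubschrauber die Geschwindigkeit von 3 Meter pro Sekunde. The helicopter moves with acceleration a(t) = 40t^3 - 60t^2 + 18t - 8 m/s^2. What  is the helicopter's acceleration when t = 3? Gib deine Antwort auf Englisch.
Using a(t) = 40·t^3 - 60·t^2 + 18·t - 8 and substituting t = 3, we find a = 586.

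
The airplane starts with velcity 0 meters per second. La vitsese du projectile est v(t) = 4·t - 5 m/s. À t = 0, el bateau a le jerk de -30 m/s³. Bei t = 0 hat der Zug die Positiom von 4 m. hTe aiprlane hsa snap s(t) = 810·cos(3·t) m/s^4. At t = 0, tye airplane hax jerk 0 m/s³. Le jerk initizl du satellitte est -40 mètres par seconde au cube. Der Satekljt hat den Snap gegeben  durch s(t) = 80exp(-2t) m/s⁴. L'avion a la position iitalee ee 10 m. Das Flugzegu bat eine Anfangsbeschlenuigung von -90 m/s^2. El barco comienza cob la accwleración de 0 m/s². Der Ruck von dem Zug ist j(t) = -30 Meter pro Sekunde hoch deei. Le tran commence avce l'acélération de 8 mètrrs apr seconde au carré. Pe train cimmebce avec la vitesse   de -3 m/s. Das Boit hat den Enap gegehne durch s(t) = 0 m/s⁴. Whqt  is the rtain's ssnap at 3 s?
To solve this, we need to take 1 derivative of our jerk equation j(t) = -30. The derivative of jerk gives snap: s(t) = 0. From the given snap equation s(t) = 0, we substitute t = 3 to get s = 0.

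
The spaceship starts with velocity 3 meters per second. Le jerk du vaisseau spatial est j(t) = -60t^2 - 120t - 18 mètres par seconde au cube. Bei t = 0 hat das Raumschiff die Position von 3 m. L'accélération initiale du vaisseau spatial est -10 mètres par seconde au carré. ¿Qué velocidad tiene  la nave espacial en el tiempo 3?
Partiendo de la sacudida j(t) = -60·t^2 - 120·t - 18, tomamos 2 antiderivadas. Integrando la sacudida y usando la condición inicial a(0) = -10, obtenemos a(t) = -20·t^3 - 60·t^2 - 18·t - 10. Integrando la aceleración y usando la condición inicial v(0) = 3, obtenemos v(t) = -5·t^4 - 20·t^3 - 9·t^2 - 10·t + 3. Usando v(t) = -5·t^4 - 20·t^3 - 9·t^2 - 10·t + 3 y sustituyendo t = 3, encontramos v = -1053.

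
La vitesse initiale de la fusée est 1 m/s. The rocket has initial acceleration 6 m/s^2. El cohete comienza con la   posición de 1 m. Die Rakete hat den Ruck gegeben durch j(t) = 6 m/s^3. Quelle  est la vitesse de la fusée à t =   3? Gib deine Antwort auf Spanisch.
Debemos encontrar la antiderivada de nuestra ecuación de la sacudida j(t) = 6 2 veces. Tomando ∫j(t)dt y aplicando a(0) = 6, encontramos a(t) = 6·t + 6. Integrando la aceleración y usando la condición inicial v(0) = 1, obtenemos v(t) = 3·t^2 + 6·t + 1. Tenemos la velocidad v(t) = 3·t^2 + 6·t + 1. Sustituyendo t = 3: v(3) = 46.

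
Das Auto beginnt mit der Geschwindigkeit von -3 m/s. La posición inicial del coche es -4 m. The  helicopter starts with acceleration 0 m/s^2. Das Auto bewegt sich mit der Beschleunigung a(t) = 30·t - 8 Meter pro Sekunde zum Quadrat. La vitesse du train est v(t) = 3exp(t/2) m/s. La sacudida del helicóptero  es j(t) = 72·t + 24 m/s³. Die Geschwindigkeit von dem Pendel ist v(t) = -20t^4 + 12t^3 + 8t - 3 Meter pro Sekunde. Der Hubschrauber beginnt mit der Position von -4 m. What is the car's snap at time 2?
To solve this, we need to take 2 derivatives of our acceleration equation a(t) = 30·t - 8. Taking d/dt of a(t), we find j(t) = 30. Differentiating jerk, we get snap: s(t) = 0. We have snap s(t) = 0. Substituting t = 2: s(2) = 0.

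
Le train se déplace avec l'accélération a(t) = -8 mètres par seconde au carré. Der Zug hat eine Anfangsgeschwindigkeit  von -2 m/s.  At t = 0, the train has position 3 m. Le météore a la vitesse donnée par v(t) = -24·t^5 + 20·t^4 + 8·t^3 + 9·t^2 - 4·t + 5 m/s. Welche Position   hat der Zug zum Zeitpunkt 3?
Wir müssen unsere Gleichung für die Beschleunigung a(t) = -8 2-mal integrieren. Mit ∫a(t)dt und Anwendung von v(0) = -2, finden wir v(t) = -8·t - 2. Die Stammfunktion von der Geschwindigkeit, mit x(0) = 3, ergibt die Position: x(t) = -4·t^2 - 2·t + 3. Mit x(t) = -4·t^2 - 2·t + 3 und Einsetzen von t = 3, finden wir x = -39.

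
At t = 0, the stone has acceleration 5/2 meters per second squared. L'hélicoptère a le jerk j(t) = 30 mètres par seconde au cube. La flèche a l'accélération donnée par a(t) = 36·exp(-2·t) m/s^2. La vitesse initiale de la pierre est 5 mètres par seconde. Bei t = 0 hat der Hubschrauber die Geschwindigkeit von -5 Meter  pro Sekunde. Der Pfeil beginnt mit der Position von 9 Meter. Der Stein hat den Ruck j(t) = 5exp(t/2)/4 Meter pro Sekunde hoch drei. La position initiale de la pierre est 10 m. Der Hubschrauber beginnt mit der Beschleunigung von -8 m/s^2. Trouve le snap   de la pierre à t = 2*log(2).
Pour résoudre ceci, nous devons prendre 1 dérivée de notre équation du jerk j(t) = 5·exp(t/2)/4. En dérivant le jerk, nous obtenons le snap: s(t) = 5·exp(t/2)/8. Nous avons le snap s(t) = 5·exp(t/2)/8. En substituant t = 2*log(2): s(2*log(2)) = 5/4.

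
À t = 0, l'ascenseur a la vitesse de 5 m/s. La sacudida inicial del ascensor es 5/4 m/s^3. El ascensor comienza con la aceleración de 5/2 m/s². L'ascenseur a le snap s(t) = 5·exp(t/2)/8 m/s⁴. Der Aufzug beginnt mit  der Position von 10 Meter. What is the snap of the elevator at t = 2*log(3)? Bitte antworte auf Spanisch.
De la ecuación del snap s(t) = 5·exp(t/2)/8, sustituimos t = 2*log(3) para obtener s = 15/8.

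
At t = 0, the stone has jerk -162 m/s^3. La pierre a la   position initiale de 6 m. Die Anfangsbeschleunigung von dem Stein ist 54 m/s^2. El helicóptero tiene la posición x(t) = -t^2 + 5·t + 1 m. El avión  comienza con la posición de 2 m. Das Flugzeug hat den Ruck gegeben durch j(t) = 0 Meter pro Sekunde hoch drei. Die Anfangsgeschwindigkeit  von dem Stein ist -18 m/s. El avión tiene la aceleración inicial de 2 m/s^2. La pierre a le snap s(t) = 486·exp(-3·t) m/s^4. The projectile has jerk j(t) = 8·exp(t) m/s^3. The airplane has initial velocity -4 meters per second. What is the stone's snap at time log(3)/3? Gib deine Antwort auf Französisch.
Nous avons le snap s(t) = 486·exp(-3·t). En substituant t = log(3)/3: s(log(3)/3) = 162.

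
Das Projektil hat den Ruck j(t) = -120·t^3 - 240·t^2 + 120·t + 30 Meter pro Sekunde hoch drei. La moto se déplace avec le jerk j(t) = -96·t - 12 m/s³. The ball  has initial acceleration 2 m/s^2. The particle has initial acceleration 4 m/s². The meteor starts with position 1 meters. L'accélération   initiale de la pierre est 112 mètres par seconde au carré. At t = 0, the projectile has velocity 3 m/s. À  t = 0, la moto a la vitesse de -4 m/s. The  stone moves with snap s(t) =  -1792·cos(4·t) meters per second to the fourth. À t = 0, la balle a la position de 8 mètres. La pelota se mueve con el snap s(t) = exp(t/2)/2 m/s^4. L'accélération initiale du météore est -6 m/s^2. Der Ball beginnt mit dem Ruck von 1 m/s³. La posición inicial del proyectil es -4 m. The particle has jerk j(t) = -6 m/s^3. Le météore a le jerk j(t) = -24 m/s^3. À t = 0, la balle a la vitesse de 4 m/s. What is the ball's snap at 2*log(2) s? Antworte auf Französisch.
En utilisant s(t) = exp(t/2)/2 et en substituant t = 2*log(2), nous trouvons s = 1.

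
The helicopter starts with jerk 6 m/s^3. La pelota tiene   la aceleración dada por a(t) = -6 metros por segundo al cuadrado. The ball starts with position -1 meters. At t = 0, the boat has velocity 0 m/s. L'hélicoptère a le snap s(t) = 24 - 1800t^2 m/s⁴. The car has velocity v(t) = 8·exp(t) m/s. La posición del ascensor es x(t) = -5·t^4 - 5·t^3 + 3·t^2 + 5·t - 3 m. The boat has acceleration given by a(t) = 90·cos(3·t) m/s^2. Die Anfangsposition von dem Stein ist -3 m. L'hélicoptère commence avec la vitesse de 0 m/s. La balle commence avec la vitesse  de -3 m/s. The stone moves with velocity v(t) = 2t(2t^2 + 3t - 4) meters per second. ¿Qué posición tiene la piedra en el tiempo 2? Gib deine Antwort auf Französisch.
En partant de la vitesse v(t) = 2·t·(2·t^2 + 3·t - 4), nous prenons 1 primitive. En prenant ∫v(t)dt et en appliquant x(0) = -3, nous trouvons x(t) = t^4 + 2·t^3 - 4·t^2 - 3. De l'équation de la position x(t) = t^4 + 2·t^3 - 4·t^2 - 3, nous substituons t = 2 pour obtenir x = 13.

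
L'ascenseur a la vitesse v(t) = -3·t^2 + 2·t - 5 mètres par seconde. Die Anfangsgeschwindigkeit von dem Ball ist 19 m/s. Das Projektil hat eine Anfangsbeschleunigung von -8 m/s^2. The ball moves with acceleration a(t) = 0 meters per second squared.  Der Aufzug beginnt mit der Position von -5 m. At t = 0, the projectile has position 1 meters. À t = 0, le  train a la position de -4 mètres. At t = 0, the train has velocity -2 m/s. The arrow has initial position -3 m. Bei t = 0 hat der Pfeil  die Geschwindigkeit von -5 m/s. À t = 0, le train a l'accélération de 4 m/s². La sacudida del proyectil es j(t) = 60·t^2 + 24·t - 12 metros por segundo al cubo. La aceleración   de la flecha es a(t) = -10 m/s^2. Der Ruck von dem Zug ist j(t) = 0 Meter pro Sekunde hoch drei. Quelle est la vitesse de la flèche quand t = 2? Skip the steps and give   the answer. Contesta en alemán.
Die Antwort ist -25.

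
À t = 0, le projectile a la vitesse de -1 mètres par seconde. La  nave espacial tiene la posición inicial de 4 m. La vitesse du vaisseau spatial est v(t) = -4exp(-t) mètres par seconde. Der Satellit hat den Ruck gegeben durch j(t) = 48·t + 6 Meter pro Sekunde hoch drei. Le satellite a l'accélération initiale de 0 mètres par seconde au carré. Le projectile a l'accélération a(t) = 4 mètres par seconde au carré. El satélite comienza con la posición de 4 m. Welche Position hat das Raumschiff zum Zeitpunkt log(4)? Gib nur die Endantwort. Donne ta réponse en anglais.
At t = log(4), x = 1.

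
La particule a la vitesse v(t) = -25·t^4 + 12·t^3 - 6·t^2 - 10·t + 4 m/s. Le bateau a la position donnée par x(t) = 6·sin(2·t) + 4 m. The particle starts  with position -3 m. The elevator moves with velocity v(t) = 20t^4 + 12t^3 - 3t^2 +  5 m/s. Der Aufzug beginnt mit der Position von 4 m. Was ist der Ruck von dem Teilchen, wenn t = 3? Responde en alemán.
Wir müssen unsere Gleichung für die Geschwindigkeit v(t) = -25·t^4 + 12·t^3 - 6·t^2 - 10·t + 4 2-mal ableiten. Die Ableitung von der Geschwindigkeit ergibt die Beschleunigung: a(t) = -100·t^3 + 36·t^2 - 12·t - 10. Die Ableitung von der Beschleunigung ergibt den Ruck: j(t) = -300·t^2 + 72·t - 12. Aus der Gleichung für den Ruck j(t) = -300·t^2 + 72·t - 12, setzen wir t = 3 ein und erhalten j = -2496.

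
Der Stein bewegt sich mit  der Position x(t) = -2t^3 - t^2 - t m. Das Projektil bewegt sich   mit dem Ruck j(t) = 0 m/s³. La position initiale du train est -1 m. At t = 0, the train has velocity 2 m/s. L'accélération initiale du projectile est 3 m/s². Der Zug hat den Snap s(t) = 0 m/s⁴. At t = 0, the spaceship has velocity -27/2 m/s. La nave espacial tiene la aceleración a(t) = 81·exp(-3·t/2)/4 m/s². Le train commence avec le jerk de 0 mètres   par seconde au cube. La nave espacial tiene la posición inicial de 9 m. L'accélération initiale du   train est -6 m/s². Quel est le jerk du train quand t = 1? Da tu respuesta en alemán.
Wir müssen unsere Gleichung für den Snap s(t) = 0 1-mal integrieren. Mit ∫s(t)dt und Anwendung von j(0) = 0, finden wir j(t) = 0. Mit j(t) = 0 und Einsetzen von t = 1, finden wir j = 0.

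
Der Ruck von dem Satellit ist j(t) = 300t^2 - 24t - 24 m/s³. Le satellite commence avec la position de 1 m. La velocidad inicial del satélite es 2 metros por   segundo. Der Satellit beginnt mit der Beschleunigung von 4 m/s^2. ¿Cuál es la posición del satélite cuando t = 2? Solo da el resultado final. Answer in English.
At t = 2, x = 125.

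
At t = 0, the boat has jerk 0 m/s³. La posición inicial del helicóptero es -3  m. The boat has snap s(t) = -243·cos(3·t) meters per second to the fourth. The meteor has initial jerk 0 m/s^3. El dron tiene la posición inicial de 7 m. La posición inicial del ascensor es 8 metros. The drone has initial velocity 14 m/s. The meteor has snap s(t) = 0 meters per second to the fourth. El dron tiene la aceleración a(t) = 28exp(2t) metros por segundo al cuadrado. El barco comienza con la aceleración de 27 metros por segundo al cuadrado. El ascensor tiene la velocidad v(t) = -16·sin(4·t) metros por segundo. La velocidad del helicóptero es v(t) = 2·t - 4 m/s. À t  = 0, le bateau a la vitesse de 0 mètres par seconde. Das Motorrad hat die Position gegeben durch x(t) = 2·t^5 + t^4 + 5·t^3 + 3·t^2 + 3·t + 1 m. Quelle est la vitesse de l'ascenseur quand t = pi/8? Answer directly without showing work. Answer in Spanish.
La velocidad en t = pi/8 es v = -16.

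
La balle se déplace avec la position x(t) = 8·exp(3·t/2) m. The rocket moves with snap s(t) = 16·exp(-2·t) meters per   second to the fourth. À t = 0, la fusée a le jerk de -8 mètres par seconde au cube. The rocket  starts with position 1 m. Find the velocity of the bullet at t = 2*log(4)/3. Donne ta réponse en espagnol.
Partiendo de la posición x(t) = 8·exp(3·t/2), tomamos 1 derivada. Tomando d/dt de x(t), encontramos v(t) = 12·exp(3·t/2). Usando v(t) = 12·exp(3·t/2) y sustituyendo t = 2*log(4)/3, encontramos v = 48.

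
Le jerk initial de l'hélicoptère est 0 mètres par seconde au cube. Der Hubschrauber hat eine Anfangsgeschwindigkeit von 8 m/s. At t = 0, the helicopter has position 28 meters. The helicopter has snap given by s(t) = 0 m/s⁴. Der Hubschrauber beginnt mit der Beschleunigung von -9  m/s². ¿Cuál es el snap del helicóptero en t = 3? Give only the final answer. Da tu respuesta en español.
s(3) = 0.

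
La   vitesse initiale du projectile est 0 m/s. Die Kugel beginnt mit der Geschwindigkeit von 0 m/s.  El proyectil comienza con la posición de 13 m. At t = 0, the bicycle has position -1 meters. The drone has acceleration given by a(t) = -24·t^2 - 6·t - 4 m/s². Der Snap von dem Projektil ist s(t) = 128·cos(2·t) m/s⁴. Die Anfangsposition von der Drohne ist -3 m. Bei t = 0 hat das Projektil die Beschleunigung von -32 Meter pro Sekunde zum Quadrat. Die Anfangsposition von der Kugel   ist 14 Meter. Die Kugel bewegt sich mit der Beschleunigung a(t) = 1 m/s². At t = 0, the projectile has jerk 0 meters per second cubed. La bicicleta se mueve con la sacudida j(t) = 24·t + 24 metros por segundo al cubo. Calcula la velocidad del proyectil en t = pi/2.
Partiendo del snap s(t) = 128·cos(2·t), tomamos 3 integrales. Tomando ∫s(t)dt y aplicando j(0) = 0, encontramos j(t) = 64·sin(2·t). Integrando la sacudida y usando la condición inicial a(0) = -32, obtenemos a(t) = -32·cos(2·t). Tomando ∫a(t)dt y aplicando v(0) = 0, encontramos v(t) = -16·sin(2·t). De la ecuación de la velocidad v(t) = -16·sin(2·t), sustituimos t = pi/2 para obtener v = 0.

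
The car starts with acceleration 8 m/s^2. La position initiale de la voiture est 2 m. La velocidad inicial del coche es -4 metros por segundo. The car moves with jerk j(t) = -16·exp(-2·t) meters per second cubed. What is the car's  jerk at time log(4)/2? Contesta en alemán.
Wir haben den Ruck j(t) = -16·exp(-2·t). Durch Einsetzen von t = log(4)/2: j(log(4)/2) = -4.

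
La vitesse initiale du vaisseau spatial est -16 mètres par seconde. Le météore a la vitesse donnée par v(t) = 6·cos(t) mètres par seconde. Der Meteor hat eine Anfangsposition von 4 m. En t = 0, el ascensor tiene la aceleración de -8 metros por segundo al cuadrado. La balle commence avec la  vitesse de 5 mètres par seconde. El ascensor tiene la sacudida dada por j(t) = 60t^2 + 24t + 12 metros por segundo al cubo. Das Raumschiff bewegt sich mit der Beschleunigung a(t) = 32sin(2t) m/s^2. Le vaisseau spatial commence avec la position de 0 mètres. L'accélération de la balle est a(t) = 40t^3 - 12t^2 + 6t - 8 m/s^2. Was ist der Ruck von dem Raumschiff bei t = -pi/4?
Wir müssen unsere Gleichung für die Beschleunigung a(t) = 32·sin(2·t) 1-mal ableiten. Die Ableitung von der Beschleunigung ergibt den Ruck: j(t) = 64·cos(2·t). Aus der Gleichung für den Ruck j(t) = 64·cos(2·t), setzen wir t = -pi/4 ein und erhalten j = 0.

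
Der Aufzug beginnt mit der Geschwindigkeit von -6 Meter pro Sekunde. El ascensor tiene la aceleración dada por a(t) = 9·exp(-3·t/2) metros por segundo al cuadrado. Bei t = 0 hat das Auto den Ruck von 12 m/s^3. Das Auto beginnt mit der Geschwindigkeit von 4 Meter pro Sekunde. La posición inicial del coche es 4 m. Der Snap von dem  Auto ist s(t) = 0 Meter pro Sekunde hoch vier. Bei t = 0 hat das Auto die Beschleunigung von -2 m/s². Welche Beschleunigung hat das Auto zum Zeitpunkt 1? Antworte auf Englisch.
We need to integrate our snap equation s(t) = 0 2 times. Finding the antiderivative of s(t) and using j(0) = 12: j(t) = 12. The integral of jerk, with a(0) = -2, gives acceleration: a(t) = 12·t - 2. From the given acceleration equation a(t) = 12·t - 2, we substitute t = 1 to get a = 10.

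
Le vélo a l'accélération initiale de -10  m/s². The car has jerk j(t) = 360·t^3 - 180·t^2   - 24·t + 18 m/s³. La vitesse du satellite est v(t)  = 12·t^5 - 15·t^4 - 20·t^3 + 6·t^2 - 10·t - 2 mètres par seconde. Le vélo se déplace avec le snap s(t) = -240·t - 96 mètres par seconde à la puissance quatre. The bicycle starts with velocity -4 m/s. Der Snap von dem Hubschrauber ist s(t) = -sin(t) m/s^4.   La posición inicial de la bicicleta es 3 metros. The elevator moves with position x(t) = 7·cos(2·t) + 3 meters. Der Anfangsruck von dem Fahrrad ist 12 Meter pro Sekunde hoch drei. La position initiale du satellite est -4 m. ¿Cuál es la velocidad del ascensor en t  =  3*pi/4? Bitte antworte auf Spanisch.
Partiendo de la posición x(t) = 7·cos(2·t) + 3, tomamos 1 derivada. Tomando d/dt de x(t), encontramos v(t) = -14·sin(2·t). Usando v(t) = -14·sin(2·t) y sustituyendo t = 3*pi/4, encontramos v = 14.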